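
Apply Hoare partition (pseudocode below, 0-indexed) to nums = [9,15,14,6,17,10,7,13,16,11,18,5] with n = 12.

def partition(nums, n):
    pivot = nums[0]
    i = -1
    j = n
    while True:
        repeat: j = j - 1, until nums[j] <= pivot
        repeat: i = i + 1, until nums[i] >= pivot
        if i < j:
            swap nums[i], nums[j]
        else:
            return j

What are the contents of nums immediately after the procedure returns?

pivot = nums[0] = 9; i = -1, j = 12
j→11 (nums[11]=5≤9), i→0 (nums[0]=9≥9); i<j, swap → [5,15,14,6,17,10,7,13,16,11,18,9]
j→6 (nums[6]=7≤9), i→1 (nums[1]=15≥9); i<j, swap → [5,7,14,6,17,10,15,13,16,11,18,9]
j→3 (nums[3]=6≤9), i→2 (nums[2]=14≥9); i<j, swap → [5,7,6,14,17,10,15,13,16,11,18,9]
j→2, i→3; i≥j, return j=2. nums = [5,7,6,14,17,10,15,13,16,11,18,9]

[5,7,6,14,17,10,15,13,16,11,18,9]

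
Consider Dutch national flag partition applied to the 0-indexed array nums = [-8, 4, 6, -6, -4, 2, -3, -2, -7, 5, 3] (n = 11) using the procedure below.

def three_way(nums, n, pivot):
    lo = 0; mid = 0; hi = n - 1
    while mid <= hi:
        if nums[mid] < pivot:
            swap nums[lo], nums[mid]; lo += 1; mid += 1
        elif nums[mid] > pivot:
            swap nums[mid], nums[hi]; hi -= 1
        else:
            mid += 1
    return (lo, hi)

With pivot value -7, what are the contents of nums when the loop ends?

lo=0 mid=0 hi=10
-8<-7: swap(0,0), lo=1 mid=1 ⇒ [-8, 4, 6, -6, -4, 2, -3, -2, -7, 5, 3]
4>-7: swap(1,10), hi=9 ⇒ [-8, 3, 6, -6, -4, 2, -3, -2, -7, 5, 4]
3>-7: swap(1,9), hi=8 ⇒ [-8, 5, 6, -6, -4, 2, -3, -2, -7, 3, 4]
5>-7: swap(1,8), hi=7 ⇒ [-8, -7, 6, -6, -4, 2, -3, -2, 5, 3, 4]
-7=-7: mid=2
6>-7: swap(2,7), hi=6 ⇒ [-8, -7, -2, -6, -4, 2, -3, 6, 5, 3, 4]
-2>-7: swap(2,6), hi=5 ⇒ [-8, -7, -3, -6, -4, 2, -2, 6, 5, 3, 4]
-3>-7: swap(2,5), hi=4 ⇒ [-8, -7, 2, -6, -4, -3, -2, 6, 5, 3, 4]
2>-7: swap(2,4), hi=3 ⇒ [-8, -7, -4, -6, 2, -3, -2, 6, 5, 3, 4]
-4>-7: swap(2,3), hi=2 ⇒ [-8, -7, -6, -4, 2, -3, -2, 6, 5, 3, 4]
-6>-7: swap(2,2), hi=1 ⇒ [-8, -7, -6, -4, 2, -3, -2, 6, 5, 3, 4]
done. lo=1 hi=1; nums=[-8, -7, -6, -4, 2, -3, -2, 6, 5, 3, 4]

[-8, -7, -6, -4, 2, -3, -2, 6, 5, 3, 4]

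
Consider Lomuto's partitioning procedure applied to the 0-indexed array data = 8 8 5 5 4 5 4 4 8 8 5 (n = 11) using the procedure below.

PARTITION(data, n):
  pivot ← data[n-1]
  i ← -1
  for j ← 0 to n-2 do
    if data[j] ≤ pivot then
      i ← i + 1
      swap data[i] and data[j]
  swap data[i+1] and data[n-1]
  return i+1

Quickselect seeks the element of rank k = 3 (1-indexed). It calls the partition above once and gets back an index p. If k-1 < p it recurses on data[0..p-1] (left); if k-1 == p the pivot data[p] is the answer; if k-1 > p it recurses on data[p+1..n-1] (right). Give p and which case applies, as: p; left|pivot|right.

pivot = data[10] = 5; i = -1
j=0: data[0]=8 > 5 → no swap
j=1: data[1]=8 > 5 → no swap
j=2: data[2]=5 ≤ 5 → i=0, swap data[0],data[2] → 5 8 8 5 4 5 4 4 8 8 5
j=3: data[3]=5 ≤ 5 → i=1, swap data[1],data[3] → 5 5 8 8 4 5 4 4 8 8 5
j=4: data[4]=4 ≤ 5 → i=2, swap data[2],data[4] → 5 5 4 8 8 5 4 4 8 8 5
j=5: data[5]=5 ≤ 5 → i=3, swap data[3],data[5] → 5 5 4 5 8 8 4 4 8 8 5
j=6: data[6]=4 ≤ 5 → i=4, swap data[4],data[6] → 5 5 4 5 4 8 8 4 8 8 5
j=7: data[7]=4 ≤ 5 → i=5, swap data[5],data[7] → 5 5 4 5 4 4 8 8 8 8 5
j=8: data[8]=8 > 5 → no swap
j=9: data[9]=8 > 5 → no swap
final swap data[6],data[10] → 5 5 4 5 4 4 5 8 8 8 8; return 6
p = 6; k-1 = 2 < 6 ⇒ left

6; left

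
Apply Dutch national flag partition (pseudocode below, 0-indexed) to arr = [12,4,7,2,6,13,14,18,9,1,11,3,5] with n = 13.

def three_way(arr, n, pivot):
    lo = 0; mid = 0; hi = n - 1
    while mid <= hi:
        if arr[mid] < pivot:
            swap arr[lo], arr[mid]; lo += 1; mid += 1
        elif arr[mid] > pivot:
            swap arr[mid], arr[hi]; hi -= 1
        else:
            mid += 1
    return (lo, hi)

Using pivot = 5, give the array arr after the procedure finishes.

[4,3,2,1,5,14,18,9,13,11,6,7,12]

pivot = 5; lo=0, mid=0, hi=12
arr[mid]=12>5: swap arr[0],arr[12]; hi=11 → [5,4,7,2,6,13,14,18,9,1,11,3,12]
arr[mid]=5=5: mid=1
arr[mid]=4<5: swap arr[0],arr[1]; lo=1,mid=2 → [4,5,7,2,6,13,14,18,9,1,11,3,12]
arr[mid]=7>5: swap arr[2],arr[11]; hi=10 → [4,5,3,2,6,13,14,18,9,1,11,7,12]
arr[mid]=3<5: swap arr[1],arr[2]; lo=2,mid=3 → [4,3,5,2,6,13,14,18,9,1,11,7,12]
arr[mid]=2<5: swap arr[2],arr[3]; lo=3,mid=4 → [4,3,2,5,6,13,14,18,9,1,11,7,12]
arr[mid]=6>5: swap arr[4],arr[10]; hi=9 → [4,3,2,5,11,13,14,18,9,1,6,7,12]
arr[mid]=11>5: swap arr[4],arr[9]; hi=8 → [4,3,2,5,1,13,14,18,9,11,6,7,12]
arr[mid]=1<5: swap arr[3],arr[4]; lo=4,mid=5 → [4,3,2,1,5,13,14,18,9,11,6,7,12]
arr[mid]=13>5: swap arr[5],arr[8]; hi=7 → [4,3,2,1,5,9,14,18,13,11,6,7,12]
arr[mid]=9>5: swap arr[5],arr[7]; hi=6 → [4,3,2,1,5,18,14,9,13,11,6,7,12]
arr[mid]=18>5: swap arr[5],arr[6]; hi=5 → [4,3,2,1,5,14,18,9,13,11,6,7,12]
arr[mid]=14>5: swap arr[5],arr[5]; hi=4 → [4,3,2,1,5,14,18,9,13,11,6,7,12]
end: lo=4, hi=4; arr = [4,3,2,1,5,14,18,9,13,11,6,7,12]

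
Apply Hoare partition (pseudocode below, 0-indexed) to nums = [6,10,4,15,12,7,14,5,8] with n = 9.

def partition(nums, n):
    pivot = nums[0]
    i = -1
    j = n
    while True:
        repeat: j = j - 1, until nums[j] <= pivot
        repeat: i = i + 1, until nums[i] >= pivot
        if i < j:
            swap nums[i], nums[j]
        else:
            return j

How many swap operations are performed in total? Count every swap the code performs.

pivot=6
j stops at 7 (5), i stops at 0 (6); swap ⇒ [5,10,4,15,12,7,14,6,8]
j stops at 2 (4), i stops at 1 (10); swap ⇒ [5,4,10,15,12,7,14,6,8]
j stops at 1, i stops at 2; i≥j ⇒ return 1. nums=[5,4,10,15,12,7,14,6,8]

2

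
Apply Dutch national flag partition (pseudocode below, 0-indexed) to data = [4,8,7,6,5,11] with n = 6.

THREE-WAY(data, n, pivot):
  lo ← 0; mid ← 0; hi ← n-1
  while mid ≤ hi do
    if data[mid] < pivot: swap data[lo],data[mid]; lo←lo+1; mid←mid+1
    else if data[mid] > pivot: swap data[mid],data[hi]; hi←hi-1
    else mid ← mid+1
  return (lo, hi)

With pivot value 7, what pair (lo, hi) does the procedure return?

pivot = 7; lo=0, mid=0, hi=5
data[mid]=4<7: swap data[0],data[0]; lo=1,mid=1 → [4,8,7,6,5,11]
data[mid]=8>7: swap data[1],data[5]; hi=4 → [4,11,7,6,5,8]
data[mid]=11>7: swap data[1],data[4]; hi=3 → [4,5,7,6,11,8]
data[mid]=5<7: swap data[1],data[1]; lo=2,mid=2 → [4,5,7,6,11,8]
data[mid]=7=7: mid=3
data[mid]=6<7: swap data[2],data[3]; lo=3,mid=4 → [4,5,6,7,11,8]
end: lo=3, hi=3; data = [4,5,6,7,11,8]

(3, 3)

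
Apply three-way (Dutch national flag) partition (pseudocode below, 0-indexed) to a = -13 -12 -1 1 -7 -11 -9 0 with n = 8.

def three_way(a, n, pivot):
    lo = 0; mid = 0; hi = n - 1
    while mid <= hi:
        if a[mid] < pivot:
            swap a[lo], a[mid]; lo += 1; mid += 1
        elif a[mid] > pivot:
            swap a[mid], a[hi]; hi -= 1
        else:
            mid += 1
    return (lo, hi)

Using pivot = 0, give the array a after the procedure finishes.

lo=0 mid=0 hi=7
-13<0: swap(0,0), lo=1 mid=1 ⇒ -13 -12 -1 1 -7 -11 -9 0
-12<0: swap(1,1), lo=2 mid=2 ⇒ -13 -12 -1 1 -7 -11 -9 0
-1<0: swap(2,2), lo=3 mid=3 ⇒ -13 -12 -1 1 -7 -11 -9 0
1>0: swap(3,7), hi=6 ⇒ -13 -12 -1 0 -7 -11 -9 1
0=0: mid=4
-7<0: swap(3,4), lo=4 mid=5 ⇒ -13 -12 -1 -7 0 -11 -9 1
-11<0: swap(4,5), lo=5 mid=6 ⇒ -13 -12 -1 -7 -11 0 -9 1
-9<0: swap(5,6), lo=6 mid=7 ⇒ -13 -12 -1 -7 -11 -9 0 1
done. lo=6 hi=6; a=-13 -12 -1 -7 -11 -9 0 1

-13 -12 -1 -7 -11 -9 0 1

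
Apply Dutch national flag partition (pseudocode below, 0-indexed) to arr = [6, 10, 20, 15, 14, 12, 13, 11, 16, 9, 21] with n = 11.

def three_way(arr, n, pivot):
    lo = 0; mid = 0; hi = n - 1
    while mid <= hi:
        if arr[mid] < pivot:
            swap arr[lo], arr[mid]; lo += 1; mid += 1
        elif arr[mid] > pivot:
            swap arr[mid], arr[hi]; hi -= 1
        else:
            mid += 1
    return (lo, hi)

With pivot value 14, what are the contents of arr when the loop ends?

[6, 10, 9, 11, 12, 13, 14, 16, 15, 21, 20]

pivot = 14; lo=0, mid=0, hi=10
arr[mid]=6<14: swap arr[0],arr[0]; lo=1,mid=1 → [6, 10, 20, 15, 14, 12, 13, 11, 16, 9, 21]
arr[mid]=10<14: swap arr[1],arr[1]; lo=2,mid=2 → [6, 10, 20, 15, 14, 12, 13, 11, 16, 9, 21]
arr[mid]=20>14: swap arr[2],arr[10]; hi=9 → [6, 10, 21, 15, 14, 12, 13, 11, 16, 9, 20]
arr[mid]=21>14: swap arr[2],arr[9]; hi=8 → [6, 10, 9, 15, 14, 12, 13, 11, 16, 21, 20]
arr[mid]=9<14: swap arr[2],arr[2]; lo=3,mid=3 → [6, 10, 9, 15, 14, 12, 13, 11, 16, 21, 20]
arr[mid]=15>14: swap arr[3],arr[8]; hi=7 → [6, 10, 9, 16, 14, 12, 13, 11, 15, 21, 20]
arr[mid]=16>14: swap arr[3],arr[7]; hi=6 → [6, 10, 9, 11, 14, 12, 13, 16, 15, 21, 20]
arr[mid]=11<14: swap arr[3],arr[3]; lo=4,mid=4 → [6, 10, 9, 11, 14, 12, 13, 16, 15, 21, 20]
arr[mid]=14=14: mid=5
arr[mid]=12<14: swap arr[4],arr[5]; lo=5,mid=6 → [6, 10, 9, 11, 12, 14, 13, 16, 15, 21, 20]
arr[mid]=13<14: swap arr[5],arr[6]; lo=6,mid=7 → [6, 10, 9, 11, 12, 13, 14, 16, 15, 21, 20]
end: lo=6, hi=6; arr = [6, 10, 9, 11, 12, 13, 14, 16, 15, 21, 20]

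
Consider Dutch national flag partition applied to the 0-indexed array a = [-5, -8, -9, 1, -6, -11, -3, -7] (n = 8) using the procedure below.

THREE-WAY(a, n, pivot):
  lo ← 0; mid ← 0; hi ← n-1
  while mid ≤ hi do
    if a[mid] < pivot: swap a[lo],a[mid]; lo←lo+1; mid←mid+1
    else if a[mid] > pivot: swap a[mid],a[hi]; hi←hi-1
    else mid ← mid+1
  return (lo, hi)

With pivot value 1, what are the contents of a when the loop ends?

pivot = 1; lo=0, mid=0, hi=7
a[mid]=-5<1: swap a[0],a[0]; lo=1,mid=1 → [-5, -8, -9, 1, -6, -11, -3, -7]
a[mid]=-8<1: swap a[1],a[1]; lo=2,mid=2 → [-5, -8, -9, 1, -6, -11, -3, -7]
a[mid]=-9<1: swap a[2],a[2]; lo=3,mid=3 → [-5, -8, -9, 1, -6, -11, -3, -7]
a[mid]=1=1: mid=4
a[mid]=-6<1: swap a[3],a[4]; lo=4,mid=5 → [-5, -8, -9, -6, 1, -11, -3, -7]
a[mid]=-11<1: swap a[4],a[5]; lo=5,mid=6 → [-5, -8, -9, -6, -11, 1, -3, -7]
a[mid]=-3<1: swap a[5],a[6]; lo=6,mid=7 → [-5, -8, -9, -6, -11, -3, 1, -7]
a[mid]=-7<1: swap a[6],a[7]; lo=7,mid=8 → [-5, -8, -9, -6, -11, -3, -7, 1]
end: lo=7, hi=7; a = [-5, -8, -9, -6, -11, -3, -7, 1]

[-5, -8, -9, -6, -11, -3, -7, 1]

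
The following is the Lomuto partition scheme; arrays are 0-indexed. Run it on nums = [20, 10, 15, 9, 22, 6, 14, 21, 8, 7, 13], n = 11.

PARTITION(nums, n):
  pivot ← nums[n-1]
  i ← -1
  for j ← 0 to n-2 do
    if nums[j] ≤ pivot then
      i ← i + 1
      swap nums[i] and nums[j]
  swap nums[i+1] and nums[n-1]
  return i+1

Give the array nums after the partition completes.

[10, 9, 6, 8, 7, 13, 14, 21, 20, 22, 15]

pivot = nums[10] = 13; i = -1
j=0: nums[0]=20 > 13 → no swap
j=1: nums[1]=10 ≤ 13 → i=0, swap nums[0],nums[1] → [10, 20, 15, 9, 22, 6, 14, 21, 8, 7, 13]
j=2: nums[2]=15 > 13 → no swap
j=3: nums[3]=9 ≤ 13 → i=1, swap nums[1],nums[3] → [10, 9, 15, 20, 22, 6, 14, 21, 8, 7, 13]
j=4: nums[4]=22 > 13 → no swap
j=5: nums[5]=6 ≤ 13 → i=2, swap nums[2],nums[5] → [10, 9, 6, 20, 22, 15, 14, 21, 8, 7, 13]
j=6: nums[6]=14 > 13 → no swap
j=7: nums[7]=21 > 13 → no swap
j=8: nums[8]=8 ≤ 13 → i=3, swap nums[3],nums[8] → [10, 9, 6, 8, 22, 15, 14, 21, 20, 7, 13]
j=9: nums[9]=7 ≤ 13 → i=4, swap nums[4],nums[9] → [10, 9, 6, 8, 7, 15, 14, 21, 20, 22, 13]
final swap nums[5],nums[10] → [10, 9, 6, 8, 7, 13, 14, 21, 20, 22, 15]; return 5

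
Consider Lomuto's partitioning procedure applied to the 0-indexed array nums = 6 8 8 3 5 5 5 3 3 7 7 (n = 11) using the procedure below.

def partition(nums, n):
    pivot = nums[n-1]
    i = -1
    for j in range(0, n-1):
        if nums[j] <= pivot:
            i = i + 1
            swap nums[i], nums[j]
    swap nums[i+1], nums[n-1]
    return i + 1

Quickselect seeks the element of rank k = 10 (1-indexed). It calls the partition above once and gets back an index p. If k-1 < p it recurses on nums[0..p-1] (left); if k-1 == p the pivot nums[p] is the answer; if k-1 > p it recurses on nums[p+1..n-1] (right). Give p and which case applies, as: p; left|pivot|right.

8; right

pivot=7, i=-1
j=0: 6≤7, i=0, swap(0,0) ⇒ 6 8 8 3 5 5 5 3 3 7 7
j=1: 8>7, skip
j=2: 8>7, skip
j=3: 3≤7, i=1, swap(1,3) ⇒ 6 3 8 8 5 5 5 3 3 7 7
j=4: 5≤7, i=2, swap(2,4) ⇒ 6 3 5 8 8 5 5 3 3 7 7
j=5: 5≤7, i=3, swap(3,5) ⇒ 6 3 5 5 8 8 5 3 3 7 7
j=6: 5≤7, i=4, swap(4,6) ⇒ 6 3 5 5 5 8 8 3 3 7 7
j=7: 3≤7, i=5, swap(5,7) ⇒ 6 3 5 5 5 3 8 8 3 7 7
j=8: 3≤7, i=6, swap(6,8) ⇒ 6 3 5 5 5 3 3 8 8 7 7
j=9: 7≤7, i=7, swap(7,9) ⇒ 6 3 5 5 5 3 3 7 8 8 7
swap(8,10) ⇒ 6 3 5 5 5 3 3 7 7 8 8; return 8
p = 8; k-1 = 9 > 8 ⇒ right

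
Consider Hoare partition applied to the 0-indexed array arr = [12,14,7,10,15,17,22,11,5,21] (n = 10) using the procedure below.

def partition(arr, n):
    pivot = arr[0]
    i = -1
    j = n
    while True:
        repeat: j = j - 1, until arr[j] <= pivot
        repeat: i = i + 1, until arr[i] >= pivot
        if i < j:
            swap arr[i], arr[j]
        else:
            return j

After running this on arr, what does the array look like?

pivot=12
j stops at 8 (5), i stops at 0 (12); swap ⇒ [5,14,7,10,15,17,22,11,12,21]
j stops at 7 (11), i stops at 1 (14); swap ⇒ [5,11,7,10,15,17,22,14,12,21]
j stops at 3, i stops at 4; i≥j ⇒ return 3. arr=[5,11,7,10,15,17,22,14,12,21]

[5,11,7,10,15,17,22,14,12,21]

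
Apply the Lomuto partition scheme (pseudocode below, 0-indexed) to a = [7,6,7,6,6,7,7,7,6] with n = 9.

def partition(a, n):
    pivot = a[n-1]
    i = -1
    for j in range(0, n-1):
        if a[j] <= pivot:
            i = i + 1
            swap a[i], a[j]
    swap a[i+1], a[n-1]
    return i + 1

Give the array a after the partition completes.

pivot=6, i=-1
j=0: 7>6, skip
j=1: 6≤6, i=0, swap(0,1) ⇒ [6,7,7,6,6,7,7,7,6]
j=2: 7>6, skip
j=3: 6≤6, i=1, swap(1,3) ⇒ [6,6,7,7,6,7,7,7,6]
j=4: 6≤6, i=2, swap(2,4) ⇒ [6,6,6,7,7,7,7,7,6]
j=5: 7>6, skip
j=6: 7>6, skip
j=7: 7>6, skip
swap(3,8) ⇒ [6,6,6,6,7,7,7,7,7]; return 3

[6,6,6,6,7,7,7,7,7]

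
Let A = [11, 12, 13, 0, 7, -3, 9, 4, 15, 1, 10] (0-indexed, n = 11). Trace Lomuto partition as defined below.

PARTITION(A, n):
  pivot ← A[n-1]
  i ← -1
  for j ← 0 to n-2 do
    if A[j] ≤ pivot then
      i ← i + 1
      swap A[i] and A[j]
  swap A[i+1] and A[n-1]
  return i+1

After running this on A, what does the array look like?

[0, 7, -3, 9, 4, 1, 10, 12, 15, 13, 11]

pivot=10, i=-1
j=0: 11>10, skip
j=1: 12>10, skip
j=2: 13>10, skip
j=3: 0≤10, i=0, swap(0,3) ⇒ [0, 12, 13, 11, 7, -3, 9, 4, 15, 1, 10]
j=4: 7≤10, i=1, swap(1,4) ⇒ [0, 7, 13, 11, 12, -3, 9, 4, 15, 1, 10]
j=5: -3≤10, i=2, swap(2,5) ⇒ [0, 7, -3, 11, 12, 13, 9, 4, 15, 1, 10]
j=6: 9≤10, i=3, swap(3,6) ⇒ [0, 7, -3, 9, 12, 13, 11, 4, 15, 1, 10]
j=7: 4≤10, i=4, swap(4,7) ⇒ [0, 7, -3, 9, 4, 13, 11, 12, 15, 1, 10]
j=8: 15>10, skip
j=9: 1≤10, i=5, swap(5,9) ⇒ [0, 7, -3, 9, 4, 1, 11, 12, 15, 13, 10]
swap(6,10) ⇒ [0, 7, -3, 9, 4, 1, 10, 12, 15, 13, 11]; return 6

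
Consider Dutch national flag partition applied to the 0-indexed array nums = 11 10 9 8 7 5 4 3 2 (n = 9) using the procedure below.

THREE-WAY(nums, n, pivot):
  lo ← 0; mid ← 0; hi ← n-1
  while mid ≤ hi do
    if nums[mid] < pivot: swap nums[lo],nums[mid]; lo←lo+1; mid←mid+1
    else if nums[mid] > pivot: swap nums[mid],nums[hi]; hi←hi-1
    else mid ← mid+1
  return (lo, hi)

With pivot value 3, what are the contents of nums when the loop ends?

2 3 8 7 5 4 9 10 11

lo=0 mid=0 hi=8
11>3: swap(0,8), hi=7 ⇒ 2 10 9 8 7 5 4 3 11
2<3: swap(0,0), lo=1 mid=1 ⇒ 2 10 9 8 7 5 4 3 11
10>3: swap(1,7), hi=6 ⇒ 2 3 9 8 7 5 4 10 11
3=3: mid=2
9>3: swap(2,6), hi=5 ⇒ 2 3 4 8 7 5 9 10 11
4>3: swap(2,5), hi=4 ⇒ 2 3 5 8 7 4 9 10 11
5>3: swap(2,4), hi=3 ⇒ 2 3 7 8 5 4 9 10 11
7>3: swap(2,3), hi=2 ⇒ 2 3 8 7 5 4 9 10 11
8>3: swap(2,2), hi=1 ⇒ 2 3 8 7 5 4 9 10 11
done. lo=1 hi=1; nums=2 3 8 7 5 4 9 10 11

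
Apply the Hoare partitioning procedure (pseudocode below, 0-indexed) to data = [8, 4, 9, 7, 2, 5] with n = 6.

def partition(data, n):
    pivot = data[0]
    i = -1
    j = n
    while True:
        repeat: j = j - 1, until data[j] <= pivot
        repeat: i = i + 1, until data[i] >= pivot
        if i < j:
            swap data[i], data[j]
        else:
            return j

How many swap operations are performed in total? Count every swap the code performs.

2

pivot = data[0] = 8; i = -1, j = 6
j→5 (data[5]=5≤8), i→0 (data[0]=8≥8); i<j, swap → [5, 4, 9, 7, 2, 8]
j→4 (data[4]=2≤8), i→2 (data[2]=9≥8); i<j, swap → [5, 4, 2, 7, 9, 8]
j→3, i→4; i≥j, return j=3. data = [5, 4, 2, 7, 9, 8]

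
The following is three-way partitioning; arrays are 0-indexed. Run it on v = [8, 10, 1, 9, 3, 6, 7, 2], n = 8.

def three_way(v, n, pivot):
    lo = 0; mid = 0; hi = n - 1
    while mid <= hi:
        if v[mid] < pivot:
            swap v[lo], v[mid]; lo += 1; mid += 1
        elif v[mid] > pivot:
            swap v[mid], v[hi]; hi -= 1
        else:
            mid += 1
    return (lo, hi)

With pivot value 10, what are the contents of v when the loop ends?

lo=0 mid=0 hi=7
8<10: swap(0,0), lo=1 mid=1 ⇒ [8, 10, 1, 9, 3, 6, 7, 2]
10=10: mid=2
1<10: swap(1,2), lo=2 mid=3 ⇒ [8, 1, 10, 9, 3, 6, 7, 2]
9<10: swap(2,3), lo=3 mid=4 ⇒ [8, 1, 9, 10, 3, 6, 7, 2]
3<10: swap(3,4), lo=4 mid=5 ⇒ [8, 1, 9, 3, 10, 6, 7, 2]
6<10: swap(4,5), lo=5 mid=6 ⇒ [8, 1, 9, 3, 6, 10, 7, 2]
7<10: swap(5,6), lo=6 mid=7 ⇒ [8, 1, 9, 3, 6, 7, 10, 2]
2<10: swap(6,7), lo=7 mid=8 ⇒ [8, 1, 9, 3, 6, 7, 2, 10]
done. lo=7 hi=7; v=[8, 1, 9, 3, 6, 7, 2, 10]

[8, 1, 9, 3, 6, 7, 2, 10]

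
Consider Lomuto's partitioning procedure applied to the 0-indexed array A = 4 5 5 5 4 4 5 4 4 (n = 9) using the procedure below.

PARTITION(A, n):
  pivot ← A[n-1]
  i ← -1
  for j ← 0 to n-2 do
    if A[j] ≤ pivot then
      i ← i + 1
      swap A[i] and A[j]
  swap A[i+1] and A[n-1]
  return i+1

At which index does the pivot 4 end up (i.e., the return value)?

4

pivot=4, i=-1
j=0: 4≤4, i=0, swap(0,0) ⇒ 4 5 5 5 4 4 5 4 4
j=1: 5>4, skip
j=2: 5>4, skip
j=3: 5>4, skip
j=4: 4≤4, i=1, swap(1,4) ⇒ 4 4 5 5 5 4 5 4 4
j=5: 4≤4, i=2, swap(2,5) ⇒ 4 4 4 5 5 5 5 4 4
j=6: 5>4, skip
j=7: 4≤4, i=3, swap(3,7) ⇒ 4 4 4 4 5 5 5 5 4
swap(4,8) ⇒ 4 4 4 4 4 5 5 5 5; return 4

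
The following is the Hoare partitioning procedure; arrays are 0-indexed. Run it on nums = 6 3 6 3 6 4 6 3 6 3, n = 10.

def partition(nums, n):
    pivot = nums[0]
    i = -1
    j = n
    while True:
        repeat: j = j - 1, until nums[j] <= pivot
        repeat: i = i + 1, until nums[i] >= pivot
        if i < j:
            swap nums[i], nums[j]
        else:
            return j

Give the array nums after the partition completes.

pivot=6
j stops at 9 (3), i stops at 0 (6); swap ⇒ 3 3 6 3 6 4 6 3 6 6
j stops at 8 (6), i stops at 2 (6); swap ⇒ 3 3 6 3 6 4 6 3 6 6
j stops at 7 (3), i stops at 4 (6); swap ⇒ 3 3 6 3 3 4 6 6 6 6
j stops at 6, i stops at 6; i≥j ⇒ return 6. nums=3 3 6 3 3 4 6 6 6 6

3 3 6 3 3 4 6 6 6 6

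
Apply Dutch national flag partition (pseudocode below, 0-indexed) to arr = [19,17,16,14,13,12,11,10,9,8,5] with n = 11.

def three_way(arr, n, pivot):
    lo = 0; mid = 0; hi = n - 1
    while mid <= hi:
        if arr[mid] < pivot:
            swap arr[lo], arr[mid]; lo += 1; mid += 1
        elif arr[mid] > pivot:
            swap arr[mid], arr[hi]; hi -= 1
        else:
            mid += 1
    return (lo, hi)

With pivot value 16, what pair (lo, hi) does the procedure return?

pivot = 16; lo=0, mid=0, hi=10
arr[mid]=19>16: swap arr[0],arr[10]; hi=9 → [5,17,16,14,13,12,11,10,9,8,19]
arr[mid]=5<16: swap arr[0],arr[0]; lo=1,mid=1 → [5,17,16,14,13,12,11,10,9,8,19]
arr[mid]=17>16: swap arr[1],arr[9]; hi=8 → [5,8,16,14,13,12,11,10,9,17,19]
arr[mid]=8<16: swap arr[1],arr[1]; lo=2,mid=2 → [5,8,16,14,13,12,11,10,9,17,19]
arr[mid]=16=16: mid=3
arr[mid]=14<16: swap arr[2],arr[3]; lo=3,mid=4 → [5,8,14,16,13,12,11,10,9,17,19]
arr[mid]=13<16: swap arr[3],arr[4]; lo=4,mid=5 → [5,8,14,13,16,12,11,10,9,17,19]
arr[mid]=12<16: swap arr[4],arr[5]; lo=5,mid=6 → [5,8,14,13,12,16,11,10,9,17,19]
arr[mid]=11<16: swap arr[5],arr[6]; lo=6,mid=7 → [5,8,14,13,12,11,16,10,9,17,19]
arr[mid]=10<16: swap arr[6],arr[7]; lo=7,mid=8 → [5,8,14,13,12,11,10,16,9,17,19]
arr[mid]=9<16: swap arr[7],arr[8]; lo=8,mid=9 → [5,8,14,13,12,11,10,9,16,17,19]
end: lo=8, hi=8; arr = [5,8,14,13,12,11,10,9,16,17,19]

(8, 8)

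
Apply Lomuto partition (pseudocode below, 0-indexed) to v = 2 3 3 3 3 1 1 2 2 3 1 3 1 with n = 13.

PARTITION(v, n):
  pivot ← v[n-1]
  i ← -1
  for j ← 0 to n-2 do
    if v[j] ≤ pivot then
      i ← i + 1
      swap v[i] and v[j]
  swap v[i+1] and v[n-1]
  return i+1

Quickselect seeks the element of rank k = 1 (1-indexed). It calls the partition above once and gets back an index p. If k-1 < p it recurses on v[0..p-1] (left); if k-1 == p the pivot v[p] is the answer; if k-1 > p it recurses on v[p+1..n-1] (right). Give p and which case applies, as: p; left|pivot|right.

pivot = v[12] = 1; i = -1
j=0: v[0]=2 > 1 → no swap
j=1: v[1]=3 > 1 → no swap
j=2: v[2]=3 > 1 → no swap
j=3: v[3]=3 > 1 → no swap
j=4: v[4]=3 > 1 → no swap
j=5: v[5]=1 ≤ 1 → i=0, swap v[0],v[5] → 1 3 3 3 3 2 1 2 2 3 1 3 1
j=6: v[6]=1 ≤ 1 → i=1, swap v[1],v[6] → 1 1 3 3 3 2 3 2 2 3 1 3 1
j=7: v[7]=2 > 1 → no swap
j=8: v[8]=2 > 1 → no swap
j=9: v[9]=3 > 1 → no swap
j=10: v[10]=1 ≤ 1 → i=2, swap v[2],v[10] → 1 1 1 3 3 2 3 2 2 3 3 3 1
j=11: v[11]=3 > 1 → no swap
final swap v[3],v[12] → 1 1 1 1 3 2 3 2 2 3 3 3 3; return 3
p = 3; k-1 = 0 < 3 ⇒ left

3; left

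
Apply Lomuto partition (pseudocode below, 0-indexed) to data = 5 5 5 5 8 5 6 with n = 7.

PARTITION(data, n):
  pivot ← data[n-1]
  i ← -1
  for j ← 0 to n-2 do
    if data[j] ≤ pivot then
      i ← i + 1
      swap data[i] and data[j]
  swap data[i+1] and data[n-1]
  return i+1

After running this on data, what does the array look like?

pivot = data[6] = 6; i = -1
j=0: data[0]=5 ≤ 6 → i=0, swap data[0],data[0] (no change) → 5 5 5 5 8 5 6
j=1: data[1]=5 ≤ 6 → i=1, swap data[1],data[1] (no change) → 5 5 5 5 8 5 6
j=2: data[2]=5 ≤ 6 → i=2, swap data[2],data[2] (no change) → 5 5 5 5 8 5 6
j=3: data[3]=5 ≤ 6 → i=3, swap data[3],data[3] (no change) → 5 5 5 5 8 5 6
j=4: data[4]=8 > 6 → no swap
j=5: data[5]=5 ≤ 6 → i=4, swap data[4],data[5] → 5 5 5 5 5 8 6
final swap data[5],data[6] → 5 5 5 5 5 6 8; return 5

5 5 5 5 5 6 8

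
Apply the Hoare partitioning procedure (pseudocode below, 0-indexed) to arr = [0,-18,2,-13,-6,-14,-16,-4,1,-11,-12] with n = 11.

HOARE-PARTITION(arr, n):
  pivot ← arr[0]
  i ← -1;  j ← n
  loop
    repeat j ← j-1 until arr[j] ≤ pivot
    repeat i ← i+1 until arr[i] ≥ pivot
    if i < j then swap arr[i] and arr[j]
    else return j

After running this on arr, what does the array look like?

[-12,-18,-11,-13,-6,-14,-16,-4,1,2,0]

pivot=0
j stops at 10 (-12), i stops at 0 (0); swap ⇒ [-12,-18,2,-13,-6,-14,-16,-4,1,-11,0]
j stops at 9 (-11), i stops at 2 (2); swap ⇒ [-12,-18,-11,-13,-6,-14,-16,-4,1,2,0]
j stops at 7, i stops at 8; i≥j ⇒ return 7. arr=[-12,-18,-11,-13,-6,-14,-16,-4,1,2,0]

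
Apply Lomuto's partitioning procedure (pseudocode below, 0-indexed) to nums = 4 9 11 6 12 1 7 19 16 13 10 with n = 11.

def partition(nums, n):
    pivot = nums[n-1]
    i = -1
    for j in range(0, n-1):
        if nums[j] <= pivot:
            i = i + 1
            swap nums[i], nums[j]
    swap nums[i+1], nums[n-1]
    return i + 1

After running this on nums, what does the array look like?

pivot=10, i=-1
j=0: 4≤10, i=0, swap(0,0) ⇒ 4 9 11 6 12 1 7 19 16 13 10
j=1: 9≤10, i=1, swap(1,1) ⇒ 4 9 11 6 12 1 7 19 16 13 10
j=2: 11>10, skip
j=3: 6≤10, i=2, swap(2,3) ⇒ 4 9 6 11 12 1 7 19 16 13 10
j=4: 12>10, skip
j=5: 1≤10, i=3, swap(3,5) ⇒ 4 9 6 1 12 11 7 19 16 13 10
j=6: 7≤10, i=4, swap(4,6) ⇒ 4 9 6 1 7 11 12 19 16 13 10
j=7: 19>10, skip
j=8: 16>10, skip
j=9: 13>10, skip
swap(5,10) ⇒ 4 9 6 1 7 10 12 19 16 13 11; return 5

4 9 6 1 7 10 12 19 16 13 11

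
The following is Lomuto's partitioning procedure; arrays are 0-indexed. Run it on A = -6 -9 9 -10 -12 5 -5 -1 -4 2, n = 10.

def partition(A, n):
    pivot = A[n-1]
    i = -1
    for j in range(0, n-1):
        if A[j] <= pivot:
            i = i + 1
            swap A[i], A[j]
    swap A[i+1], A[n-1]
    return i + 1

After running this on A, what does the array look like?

pivot=2, i=-1
j=0: -6≤2, i=0, swap(0,0) ⇒ -6 -9 9 -10 -12 5 -5 -1 -4 2
j=1: -9≤2, i=1, swap(1,1) ⇒ -6 -9 9 -10 -12 5 -5 -1 -4 2
j=2: 9>2, skip
j=3: -10≤2, i=2, swap(2,3) ⇒ -6 -9 -10 9 -12 5 -5 -1 -4 2
j=4: -12≤2, i=3, swap(3,4) ⇒ -6 -9 -10 -12 9 5 -5 -1 -4 2
j=5: 5>2, skip
j=6: -5≤2, i=4, swap(4,6) ⇒ -6 -9 -10 -12 -5 5 9 -1 -4 2
j=7: -1≤2, i=5, swap(5,7) ⇒ -6 -9 -10 -12 -5 -1 9 5 -4 2
j=8: -4≤2, i=6, swap(6,8) ⇒ -6 -9 -10 -12 -5 -1 -4 5 9 2
swap(7,9) ⇒ -6 -9 -10 -12 -5 -1 -4 2 9 5; return 7

-6 -9 -10 -12 -5 -1 -4 2 9 5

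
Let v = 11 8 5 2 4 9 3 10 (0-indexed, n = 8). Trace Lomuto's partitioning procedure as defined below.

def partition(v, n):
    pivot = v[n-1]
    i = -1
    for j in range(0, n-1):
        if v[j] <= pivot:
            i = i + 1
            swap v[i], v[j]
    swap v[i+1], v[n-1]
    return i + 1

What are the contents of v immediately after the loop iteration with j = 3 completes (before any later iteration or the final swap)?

pivot = v[7] = 10; i = -1
j=0: v[0]=11 > 10 → no swap
j=1: v[1]=8 ≤ 10 → i=0, swap v[0],v[1] → 8 11 5 2 4 9 3 10
j=2: v[2]=5 ≤ 10 → i=1, swap v[1],v[2] → 8 5 11 2 4 9 3 10
j=3: v[3]=2 ≤ 10 → i=2, swap v[2],v[3] → 8 5 2 11 4 9 3 10
(after j=3) v = 8 5 2 11 4 9 3 10

8 5 2 11 4 9 3 10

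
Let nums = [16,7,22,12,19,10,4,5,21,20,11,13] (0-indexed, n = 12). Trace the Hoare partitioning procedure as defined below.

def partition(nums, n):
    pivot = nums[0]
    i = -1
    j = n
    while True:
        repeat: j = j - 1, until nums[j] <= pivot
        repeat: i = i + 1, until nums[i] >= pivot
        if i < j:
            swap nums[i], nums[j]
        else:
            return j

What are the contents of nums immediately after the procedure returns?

pivot=16
j stops at 11 (13), i stops at 0 (16); swap ⇒ [13,7,22,12,19,10,4,5,21,20,11,16]
j stops at 10 (11), i stops at 2 (22); swap ⇒ [13,7,11,12,19,10,4,5,21,20,22,16]
j stops at 7 (5), i stops at 4 (19); swap ⇒ [13,7,11,12,5,10,4,19,21,20,22,16]
j stops at 6, i stops at 7; i≥j ⇒ return 6. nums=[13,7,11,12,5,10,4,19,21,20,22,16]

[13,7,11,12,5,10,4,19,21,20,22,16]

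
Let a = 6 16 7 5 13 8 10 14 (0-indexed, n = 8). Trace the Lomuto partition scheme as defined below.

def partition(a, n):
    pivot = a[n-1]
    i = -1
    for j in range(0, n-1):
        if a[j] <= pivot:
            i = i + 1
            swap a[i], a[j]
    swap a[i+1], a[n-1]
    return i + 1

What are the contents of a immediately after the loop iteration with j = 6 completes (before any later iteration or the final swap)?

6 7 5 13 8 10 16 14

pivot = a[7] = 14; i = -1
j=0: a[0]=6 ≤ 14 → i=0, swap a[0],a[0] (no change) → 6 16 7 5 13 8 10 14
j=1: a[1]=16 > 14 → no swap
j=2: a[2]=7 ≤ 14 → i=1, swap a[1],a[2] → 6 7 16 5 13 8 10 14
j=3: a[3]=5 ≤ 14 → i=2, swap a[2],a[3] → 6 7 5 16 13 8 10 14
j=4: a[4]=13 ≤ 14 → i=3, swap a[3],a[4] → 6 7 5 13 16 8 10 14
j=5: a[5]=8 ≤ 14 → i=4, swap a[4],a[5] → 6 7 5 13 8 16 10 14
j=6: a[6]=10 ≤ 14 → i=5, swap a[5],a[6] → 6 7 5 13 8 10 16 14
(after j=6) a = 6 7 5 13 8 10 16 14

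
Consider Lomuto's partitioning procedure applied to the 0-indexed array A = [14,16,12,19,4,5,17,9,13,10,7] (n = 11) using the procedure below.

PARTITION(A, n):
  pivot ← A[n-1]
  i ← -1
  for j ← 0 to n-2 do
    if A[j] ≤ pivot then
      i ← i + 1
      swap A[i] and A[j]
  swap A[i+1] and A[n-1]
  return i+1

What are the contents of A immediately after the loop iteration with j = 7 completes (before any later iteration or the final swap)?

pivot=7, i=-1
j=0: 14>7, skip
j=1: 16>7, skip
j=2: 12>7, skip
j=3: 19>7, skip
j=4: 4≤7, i=0, swap(0,4) ⇒ [4,16,12,19,14,5,17,9,13,10,7]
j=5: 5≤7, i=1, swap(1,5) ⇒ [4,5,12,19,14,16,17,9,13,10,7]
j=6: 17>7, skip
j=7: 9>7, skip
(after j=7) A = [4,5,12,19,14,16,17,9,13,10,7]

[4,5,12,19,14,16,17,9,13,10,7]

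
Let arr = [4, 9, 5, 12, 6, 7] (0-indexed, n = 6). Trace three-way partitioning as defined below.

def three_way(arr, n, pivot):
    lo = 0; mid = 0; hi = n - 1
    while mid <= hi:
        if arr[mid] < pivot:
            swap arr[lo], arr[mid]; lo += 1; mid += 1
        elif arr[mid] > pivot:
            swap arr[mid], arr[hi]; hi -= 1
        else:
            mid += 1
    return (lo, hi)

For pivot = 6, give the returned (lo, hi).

pivot = 6; lo=0, mid=0, hi=5
arr[mid]=4<6: swap arr[0],arr[0]; lo=1,mid=1 → [4, 9, 5, 12, 6, 7]
arr[mid]=9>6: swap arr[1],arr[5]; hi=4 → [4, 7, 5, 12, 6, 9]
arr[mid]=7>6: swap arr[1],arr[4]; hi=3 → [4, 6, 5, 12, 7, 9]
arr[mid]=6=6: mid=2
arr[mid]=5<6: swap arr[1],arr[2]; lo=2,mid=3 → [4, 5, 6, 12, 7, 9]
arr[mid]=12>6: swap arr[3],arr[3]; hi=2 → [4, 5, 6, 12, 7, 9]
end: lo=2, hi=2; arr = [4, 5, 6, 12, 7, 9]

(2, 2)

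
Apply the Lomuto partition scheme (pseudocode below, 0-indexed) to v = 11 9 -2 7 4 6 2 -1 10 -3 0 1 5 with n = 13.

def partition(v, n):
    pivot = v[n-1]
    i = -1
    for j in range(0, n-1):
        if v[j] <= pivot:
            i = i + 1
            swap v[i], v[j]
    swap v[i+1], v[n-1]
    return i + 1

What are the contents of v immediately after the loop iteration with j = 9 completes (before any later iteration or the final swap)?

pivot=5, i=-1
j=0: 11>5, skip
j=1: 9>5, skip
j=2: -2≤5, i=0, swap(0,2) ⇒ -2 9 11 7 4 6 2 -1 10 -3 0 1 5
j=3: 7>5, skip
j=4: 4≤5, i=1, swap(1,4) ⇒ -2 4 11 7 9 6 2 -1 10 -3 0 1 5
j=5: 6>5, skip
j=6: 2≤5, i=2, swap(2,6) ⇒ -2 4 2 7 9 6 11 -1 10 -3 0 1 5
j=7: -1≤5, i=3, swap(3,7) ⇒ -2 4 2 -1 9 6 11 7 10 -3 0 1 5
j=8: 10>5, skip
j=9: -3≤5, i=4, swap(4,9) ⇒ -2 4 2 -1 -3 6 11 7 10 9 0 1 5
(after j=9) v = -2 4 2 -1 -3 6 11 7 10 9 0 1 5

-2 4 2 -1 -3 6 11 7 10 9 0 1 5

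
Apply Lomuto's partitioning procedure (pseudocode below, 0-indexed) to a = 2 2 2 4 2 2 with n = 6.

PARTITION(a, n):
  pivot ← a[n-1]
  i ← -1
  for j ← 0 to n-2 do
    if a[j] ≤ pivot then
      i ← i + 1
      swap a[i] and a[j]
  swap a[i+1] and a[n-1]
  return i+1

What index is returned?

pivot=2, i=-1
j=0: 2≤2, i=0, swap(0,0) ⇒ 2 2 2 4 2 2
j=1: 2≤2, i=1, swap(1,1) ⇒ 2 2 2 4 2 2
j=2: 2≤2, i=2, swap(2,2) ⇒ 2 2 2 4 2 2
j=3: 4>2, skip
j=4: 2≤2, i=3, swap(3,4) ⇒ 2 2 2 2 4 2
swap(4,5) ⇒ 2 2 2 2 2 4; return 4

4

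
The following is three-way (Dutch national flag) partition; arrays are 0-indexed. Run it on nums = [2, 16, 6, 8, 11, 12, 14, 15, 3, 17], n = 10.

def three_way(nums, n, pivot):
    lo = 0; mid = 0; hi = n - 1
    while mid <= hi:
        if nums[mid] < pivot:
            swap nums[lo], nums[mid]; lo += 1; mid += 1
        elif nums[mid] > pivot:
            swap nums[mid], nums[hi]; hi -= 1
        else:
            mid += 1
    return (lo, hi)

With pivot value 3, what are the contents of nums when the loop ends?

lo=0 mid=0 hi=9
2<3: swap(0,0), lo=1 mid=1 ⇒ [2, 16, 6, 8, 11, 12, 14, 15, 3, 17]
16>3: swap(1,9), hi=8 ⇒ [2, 17, 6, 8, 11, 12, 14, 15, 3, 16]
17>3: swap(1,8), hi=7 ⇒ [2, 3, 6, 8, 11, 12, 14, 15, 17, 16]
3=3: mid=2
6>3: swap(2,7), hi=6 ⇒ [2, 3, 15, 8, 11, 12, 14, 6, 17, 16]
15>3: swap(2,6), hi=5 ⇒ [2, 3, 14, 8, 11, 12, 15, 6, 17, 16]
14>3: swap(2,5), hi=4 ⇒ [2, 3, 12, 8, 11, 14, 15, 6, 17, 16]
12>3: swap(2,4), hi=3 ⇒ [2, 3, 11, 8, 12, 14, 15, 6, 17, 16]
11>3: swap(2,3), hi=2 ⇒ [2, 3, 8, 11, 12, 14, 15, 6, 17, 16]
8>3: swap(2,2), hi=1 ⇒ [2, 3, 8, 11, 12, 14, 15, 6, 17, 16]
done. lo=1 hi=1; nums=[2, 3, 8, 11, 12, 14, 15, 6, 17, 16]

[2, 3, 8, 11, 12, 14, 15, 6, 17, 16]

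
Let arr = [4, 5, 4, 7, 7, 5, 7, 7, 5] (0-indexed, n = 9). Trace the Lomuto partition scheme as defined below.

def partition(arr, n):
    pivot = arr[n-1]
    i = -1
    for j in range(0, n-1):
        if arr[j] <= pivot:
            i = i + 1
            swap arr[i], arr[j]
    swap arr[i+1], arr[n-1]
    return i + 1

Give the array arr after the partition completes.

pivot=5, i=-1
j=0: 4≤5, i=0, swap(0,0) ⇒ [4, 5, 4, 7, 7, 5, 7, 7, 5]
j=1: 5≤5, i=1, swap(1,1) ⇒ [4, 5, 4, 7, 7, 5, 7, 7, 5]
j=2: 4≤5, i=2, swap(2,2) ⇒ [4, 5, 4, 7, 7, 5, 7, 7, 5]
j=3: 7>5, skip
j=4: 7>5, skip
j=5: 5≤5, i=3, swap(3,5) ⇒ [4, 5, 4, 5, 7, 7, 7, 7, 5]
j=6: 7>5, skip
j=7: 7>5, skip
swap(4,8) ⇒ [4, 5, 4, 5, 5, 7, 7, 7, 7]; return 4

[4, 5, 4, 5, 5, 7, 7, 7, 7]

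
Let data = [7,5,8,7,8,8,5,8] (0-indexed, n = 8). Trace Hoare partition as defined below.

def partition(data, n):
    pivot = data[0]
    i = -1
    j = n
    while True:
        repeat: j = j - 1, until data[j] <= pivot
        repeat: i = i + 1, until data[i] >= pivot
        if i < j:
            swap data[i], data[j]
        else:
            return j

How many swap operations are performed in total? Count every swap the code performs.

pivot=7
j stops at 6 (5), i stops at 0 (7); swap ⇒ [5,5,8,7,8,8,7,8]
j stops at 3 (7), i stops at 2 (8); swap ⇒ [5,5,7,8,8,8,7,8]
j stops at 2, i stops at 3; i≥j ⇒ return 2. data=[5,5,7,8,8,8,7,8]

2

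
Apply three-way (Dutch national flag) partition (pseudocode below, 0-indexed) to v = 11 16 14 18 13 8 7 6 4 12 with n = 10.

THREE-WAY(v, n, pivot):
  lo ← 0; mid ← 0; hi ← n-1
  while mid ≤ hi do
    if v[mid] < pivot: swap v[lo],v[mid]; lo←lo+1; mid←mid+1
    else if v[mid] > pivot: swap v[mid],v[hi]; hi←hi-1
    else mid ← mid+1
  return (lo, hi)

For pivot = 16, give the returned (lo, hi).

(8, 8)

lo=0 mid=0 hi=9
11<16: swap(0,0), lo=1 mid=1 ⇒ 11 16 14 18 13 8 7 6 4 12
16=16: mid=2
14<16: swap(1,2), lo=2 mid=3 ⇒ 11 14 16 18 13 8 7 6 4 12
18>16: swap(3,9), hi=8 ⇒ 11 14 16 12 13 8 7 6 4 18
12<16: swap(2,3), lo=3 mid=4 ⇒ 11 14 12 16 13 8 7 6 4 18
13<16: swap(3,4), lo=4 mid=5 ⇒ 11 14 12 13 16 8 7 6 4 18
8<16: swap(4,5), lo=5 mid=6 ⇒ 11 14 12 13 8 16 7 6 4 18
7<16: swap(5,6), lo=6 mid=7 ⇒ 11 14 12 13 8 7 16 6 4 18
6<16: swap(6,7), lo=7 mid=8 ⇒ 11 14 12 13 8 7 6 16 4 18
4<16: swap(7,8), lo=8 mid=9 ⇒ 11 14 12 13 8 7 6 4 16 18
done. lo=8 hi=8; v=11 14 12 13 8 7 6 4 16 18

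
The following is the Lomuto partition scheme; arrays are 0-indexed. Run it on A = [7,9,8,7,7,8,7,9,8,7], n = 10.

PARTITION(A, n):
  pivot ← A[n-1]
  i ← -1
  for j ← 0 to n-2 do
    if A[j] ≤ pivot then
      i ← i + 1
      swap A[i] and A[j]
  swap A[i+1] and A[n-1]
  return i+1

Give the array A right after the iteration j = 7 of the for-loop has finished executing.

[7,7,7,7,8,8,9,9,8,7]

pivot = A[9] = 7; i = -1
j=0: A[0]=7 ≤ 7 → i=0, swap A[0],A[0] (no change) → [7,9,8,7,7,8,7,9,8,7]
j=1: A[1]=9 > 7 → no swap
j=2: A[2]=8 > 7 → no swap
j=3: A[3]=7 ≤ 7 → i=1, swap A[1],A[3] → [7,7,8,9,7,8,7,9,8,7]
j=4: A[4]=7 ≤ 7 → i=2, swap A[2],A[4] → [7,7,7,9,8,8,7,9,8,7]
j=5: A[5]=8 > 7 → no swap
j=6: A[6]=7 ≤ 7 → i=3, swap A[3],A[6] → [7,7,7,7,8,8,9,9,8,7]
j=7: A[7]=9 > 7 → no swap
(after j=7) A = [7,7,7,7,8,8,9,9,8,7]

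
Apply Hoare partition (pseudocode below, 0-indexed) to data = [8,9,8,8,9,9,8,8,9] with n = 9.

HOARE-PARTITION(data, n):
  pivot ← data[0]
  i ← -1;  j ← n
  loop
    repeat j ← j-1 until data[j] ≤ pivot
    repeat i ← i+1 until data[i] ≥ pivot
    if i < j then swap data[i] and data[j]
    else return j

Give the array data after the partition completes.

pivot=8
j stops at 7 (8), i stops at 0 (8); swap ⇒ [8,9,8,8,9,9,8,8,9]
j stops at 6 (8), i stops at 1 (9); swap ⇒ [8,8,8,8,9,9,9,8,9]
j stops at 3 (8), i stops at 2 (8); swap ⇒ [8,8,8,8,9,9,9,8,9]
j stops at 2, i stops at 3; i≥j ⇒ return 2. data=[8,8,8,8,9,9,9,8,9]

[8,8,8,8,9,9,9,8,9]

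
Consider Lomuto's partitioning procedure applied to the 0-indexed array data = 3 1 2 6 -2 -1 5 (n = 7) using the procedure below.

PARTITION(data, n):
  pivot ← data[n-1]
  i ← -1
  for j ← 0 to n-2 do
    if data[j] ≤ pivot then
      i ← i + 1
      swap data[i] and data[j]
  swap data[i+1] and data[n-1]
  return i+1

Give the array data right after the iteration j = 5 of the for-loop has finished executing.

pivot = data[6] = 5; i = -1
j=0: data[0]=3 ≤ 5 → i=0, swap data[0],data[0] (no change) → 3 1 2 6 -2 -1 5
j=1: data[1]=1 ≤ 5 → i=1, swap data[1],data[1] (no change) → 3 1 2 6 -2 -1 5
j=2: data[2]=2 ≤ 5 → i=2, swap data[2],data[2] (no change) → 3 1 2 6 -2 -1 5
j=3: data[3]=6 > 5 → no swap
j=4: data[4]=-2 ≤ 5 → i=3, swap data[3],data[4] → 3 1 2 -2 6 -1 5
j=5: data[5]=-1 ≤ 5 → i=4, swap data[4],data[5] → 3 1 2 -2 -1 6 5
(after j=5) data = 3 1 2 -2 -1 6 5

3 1 2 -2 -1 6 5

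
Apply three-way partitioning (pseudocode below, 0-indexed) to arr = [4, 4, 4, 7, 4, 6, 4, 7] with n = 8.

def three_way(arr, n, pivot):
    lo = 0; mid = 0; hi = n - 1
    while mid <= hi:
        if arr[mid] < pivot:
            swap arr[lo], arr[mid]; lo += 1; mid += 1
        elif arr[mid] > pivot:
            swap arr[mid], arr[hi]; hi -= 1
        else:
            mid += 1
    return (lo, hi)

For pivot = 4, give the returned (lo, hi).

lo=0 mid=0 hi=7
4=4: mid=1
4=4: mid=2
4=4: mid=3
7>4: swap(3,7), hi=6 ⇒ [4, 4, 4, 7, 4, 6, 4, 7]
7>4: swap(3,6), hi=5 ⇒ [4, 4, 4, 4, 4, 6, 7, 7]
4=4: mid=4
4=4: mid=5
6>4: swap(5,5), hi=4 ⇒ [4, 4, 4, 4, 4, 6, 7, 7]
done. lo=0 hi=4; arr=[4, 4, 4, 4, 4, 6, 7, 7]

(0, 4)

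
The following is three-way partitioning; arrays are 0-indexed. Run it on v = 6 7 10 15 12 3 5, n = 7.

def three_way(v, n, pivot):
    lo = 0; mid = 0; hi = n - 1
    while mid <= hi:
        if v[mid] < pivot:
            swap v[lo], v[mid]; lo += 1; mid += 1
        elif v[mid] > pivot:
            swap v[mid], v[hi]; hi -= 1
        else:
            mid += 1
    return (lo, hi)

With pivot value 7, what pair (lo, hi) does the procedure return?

(3, 3)

pivot = 7; lo=0, mid=0, hi=6
v[mid]=6<7: swap v[0],v[0]; lo=1,mid=1 → 6 7 10 15 12 3 5
v[mid]=7=7: mid=2
v[mid]=10>7: swap v[2],v[6]; hi=5 → 6 7 5 15 12 3 10
v[mid]=5<7: swap v[1],v[2]; lo=2,mid=3 → 6 5 7 15 12 3 10
v[mid]=15>7: swap v[3],v[5]; hi=4 → 6 5 7 3 12 15 10
v[mid]=3<7: swap v[2],v[3]; lo=3,mid=4 → 6 5 3 7 12 15 10
v[mid]=12>7: swap v[4],v[4]; hi=3 → 6 5 3 7 12 15 10
end: lo=3, hi=3; v = 6 5 3 7 12 15 10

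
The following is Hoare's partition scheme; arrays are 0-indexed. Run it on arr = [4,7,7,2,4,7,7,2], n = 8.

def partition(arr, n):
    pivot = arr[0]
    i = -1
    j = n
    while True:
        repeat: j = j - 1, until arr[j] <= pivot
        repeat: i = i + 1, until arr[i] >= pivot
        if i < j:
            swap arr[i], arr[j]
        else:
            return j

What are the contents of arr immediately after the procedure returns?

pivot = arr[0] = 4; i = -1, j = 8
j→7 (arr[7]=2≤4), i→0 (arr[0]=4≥4); i<j, swap → [2,7,7,2,4,7,7,4]
j→4 (arr[4]=4≤4), i→1 (arr[1]=7≥4); i<j, swap → [2,4,7,2,7,7,7,4]
j→3 (arr[3]=2≤4), i→2 (arr[2]=7≥4); i<j, swap → [2,4,2,7,7,7,7,4]
j→2, i→3; i≥j, return j=2. arr = [2,4,2,7,7,7,7,4]

[2,4,2,7,7,7,7,4]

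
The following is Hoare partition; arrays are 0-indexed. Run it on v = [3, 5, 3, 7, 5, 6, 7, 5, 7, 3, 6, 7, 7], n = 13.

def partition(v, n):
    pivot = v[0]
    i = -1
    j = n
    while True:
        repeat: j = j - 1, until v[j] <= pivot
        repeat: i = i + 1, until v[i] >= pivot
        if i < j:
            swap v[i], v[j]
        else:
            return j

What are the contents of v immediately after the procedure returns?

pivot = v[0] = 3; i = -1, j = 13
j→9 (v[9]=3≤3), i→0 (v[0]=3≥3); i<j, swap → [3, 5, 3, 7, 5, 6, 7, 5, 7, 3, 6, 7, 7]
j→2 (v[2]=3≤3), i→1 (v[1]=5≥3); i<j, swap → [3, 3, 5, 7, 5, 6, 7, 5, 7, 3, 6, 7, 7]
j→1, i→2; i≥j, return j=1. v = [3, 3, 5, 7, 5, 6, 7, 5, 7, 3, 6, 7, 7]

[3, 3, 5, 7, 5, 6, 7, 5, 7, 3, 6, 7, 7]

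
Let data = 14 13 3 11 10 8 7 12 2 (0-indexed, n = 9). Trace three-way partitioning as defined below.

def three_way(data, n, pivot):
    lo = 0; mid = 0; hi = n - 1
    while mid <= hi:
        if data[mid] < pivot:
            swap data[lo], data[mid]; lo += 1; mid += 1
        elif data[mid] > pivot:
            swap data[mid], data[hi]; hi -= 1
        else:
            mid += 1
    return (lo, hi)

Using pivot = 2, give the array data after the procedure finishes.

pivot = 2; lo=0, mid=0, hi=8
data[mid]=14>2: swap data[0],data[8]; hi=7 → 2 13 3 11 10 8 7 12 14
data[mid]=2=2: mid=1
data[mid]=13>2: swap data[1],data[7]; hi=6 → 2 12 3 11 10 8 7 13 14
data[mid]=12>2: swap data[1],data[6]; hi=5 → 2 7 3 11 10 8 12 13 14
data[mid]=7>2: swap data[1],data[5]; hi=4 → 2 8 3 11 10 7 12 13 14
data[mid]=8>2: swap data[1],data[4]; hi=3 → 2 10 3 11 8 7 12 13 14
data[mid]=10>2: swap data[1],data[3]; hi=2 → 2 11 3 10 8 7 12 13 14
data[mid]=11>2: swap data[1],data[2]; hi=1 → 2 3 11 10 8 7 12 13 14
data[mid]=3>2: swap data[1],data[1]; hi=0 → 2 3 11 10 8 7 12 13 14
end: lo=0, hi=0; data = 2 3 11 10 8 7 12 13 14

2 3 11 10 8 7 12 13 14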